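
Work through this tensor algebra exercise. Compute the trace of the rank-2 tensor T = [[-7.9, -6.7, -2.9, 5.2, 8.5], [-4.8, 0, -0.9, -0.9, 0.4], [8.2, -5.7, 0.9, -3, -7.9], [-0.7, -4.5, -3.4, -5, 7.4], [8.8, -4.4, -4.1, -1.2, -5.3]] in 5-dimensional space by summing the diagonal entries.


The contraction (trace) of a rank-2 tensor is the sum of its diagonal elements.
Diagonal entries: A[1,1] = -7.9, A[2,2] = 0, A[3,3] = 0.9, A[4,4] = -5, A[5,5] = -5.3
Tr(A) = -7.9 + 0 + 0.9 + -5 + -5.3 = -17.3

-17.3


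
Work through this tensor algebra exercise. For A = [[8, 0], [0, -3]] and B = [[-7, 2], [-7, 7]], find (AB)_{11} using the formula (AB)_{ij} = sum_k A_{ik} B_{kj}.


(AB)_{ij} = sum_k A_{ik} B_{kj}.
For i=1, j=1:
A_{11} * B_{11} = 8 * -7 = -56
A_{12} * B_{21} = 0 * -7 = 0
Sum = -56 + 0 = -56

-56


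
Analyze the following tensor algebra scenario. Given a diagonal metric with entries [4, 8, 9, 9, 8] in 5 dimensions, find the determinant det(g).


For a diagonal metric, the determinant is the product of diagonal entries.
Diagonal entries: 4, 8, 9, 9, 8
det(g) = 4 * 8 * 9 * 9 * 8 = 20736

20736


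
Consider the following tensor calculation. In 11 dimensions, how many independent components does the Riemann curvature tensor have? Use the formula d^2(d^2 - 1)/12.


The Riemann tensor in d dimensions has d^2(d^2 - 1)/12 independent components.
d = 11, so d^2 = 121
d^2 - 1 = 120
d^2(d^2 - 1) = 121 * 120 = 14520
Divide by 12: 14520 / 12 = 1210

1210


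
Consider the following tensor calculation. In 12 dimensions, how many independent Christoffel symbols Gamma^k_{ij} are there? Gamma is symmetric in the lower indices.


Christoffel symbols Gamma^k_{ij} are symmetric in i,j, so there are d * d(d+1)/2 independent symbols.
d = 12
d(d+1)/2 = 12 * 13 / 2 = 78
Total = 12 * 78 = 936

936


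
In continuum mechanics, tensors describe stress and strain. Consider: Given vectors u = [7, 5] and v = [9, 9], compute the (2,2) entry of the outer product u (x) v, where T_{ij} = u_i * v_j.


The outer product entry T_{ij} = u_i * v_j.
We need i=2, j=2.
u_2 = 5, v_2 = 9
T_{2,2} = 5 * 9 = 45

45


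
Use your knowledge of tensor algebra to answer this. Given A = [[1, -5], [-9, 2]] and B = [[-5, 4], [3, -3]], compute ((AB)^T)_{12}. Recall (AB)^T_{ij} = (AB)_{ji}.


(AB)^T_{ij} = (AB)_{ji} = sum_k A_{jk} B_{ki}.
For i=1, j=2 we need (AB)_{21}:
A_{21} * B_{11} = -9 * -5 = 45
A_{22} * B_{21} = 2 * 3 = 6
Sum = 45 + 6 = 51

51


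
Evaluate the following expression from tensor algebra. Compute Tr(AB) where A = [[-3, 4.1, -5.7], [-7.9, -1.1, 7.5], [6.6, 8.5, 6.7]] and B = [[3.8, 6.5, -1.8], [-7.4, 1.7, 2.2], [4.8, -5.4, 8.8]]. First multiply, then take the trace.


Tr(AB) = sum_i (AB)_{ii} where (AB)_{ii} = sum_k A_{ik} B_{ki}.
(AB)_{11} = -3*3.8 + 4.1*-7.4 + -5.7*4.8 = -69.1
(AB)_{22} = -7.9*6.5 + -1.1*1.7 + 7.5*-5.4 = -93.72
(AB)_{33} = 6.6*-1.8 + 8.5*2.2 + 6.7*8.8 = 65.78
Tr(AB) = -69.1 + -93.72 + 65.78 = -97.04

-97.04


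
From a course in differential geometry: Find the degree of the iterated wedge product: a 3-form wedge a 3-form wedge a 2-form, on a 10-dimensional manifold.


The degree of a wedge product is the sum of the degrees of the individual forms.
Degrees: 3, 3, 2
Total degree = 3 + 3 + 2 = 8

8


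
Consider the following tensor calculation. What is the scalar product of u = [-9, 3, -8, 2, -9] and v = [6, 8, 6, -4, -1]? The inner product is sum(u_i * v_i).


The inner product u . v = sum of u_i * v_i.
Term-by-term: -9 * 6, 3 * 8, -8 * 6, 2 * -4, -9 * -1
Products: -54, 24, -48, -8, 9
Sum = -54 + 24 + -48 + -8 + 9 = -77

-77


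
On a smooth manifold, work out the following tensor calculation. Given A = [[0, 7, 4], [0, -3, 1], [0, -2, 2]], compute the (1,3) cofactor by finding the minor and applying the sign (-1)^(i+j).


To find cofactor C_{13}, delete row 1 and column 3.
The resulting 2x2 submatrix is: [[0, -3], [0, -2]]
Minor M_{13} = 0*-2 - -3*0
  = 0 - 0 = 0
Sign = (-1)^(1+3) = (-1)^4 = 1
Cofactor C_{13} = 1 * 0 = 0

0


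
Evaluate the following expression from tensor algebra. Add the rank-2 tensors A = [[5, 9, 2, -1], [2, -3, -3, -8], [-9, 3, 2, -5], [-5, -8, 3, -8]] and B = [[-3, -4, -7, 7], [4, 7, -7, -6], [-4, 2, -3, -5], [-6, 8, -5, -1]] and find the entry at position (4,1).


Tensor addition is component-wise: (A + B)_{ij} = A_{ij} + B_{ij}.
A_{41} = -5
B_{41} = -6
(A + B)_{41} = -5 + -6 = -11

-11


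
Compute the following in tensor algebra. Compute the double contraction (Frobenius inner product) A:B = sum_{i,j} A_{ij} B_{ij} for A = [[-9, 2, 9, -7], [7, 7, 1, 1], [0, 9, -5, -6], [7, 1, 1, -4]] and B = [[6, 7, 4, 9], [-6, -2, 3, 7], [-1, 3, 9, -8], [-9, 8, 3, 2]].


A:B = sum over all i,j of A_{ij} * B_{ij}.
Row 1: -9*6=-54, 2*7=14, 9*4=36, -7*9=-63 => row sum = -67
Row 2: 7*-6=-42, 7*-2=-14, 1*3=3, 1*7=7 => row sum = -46
Row 3: 0*-1=0, 9*3=27, -5*9=-45, -6*-8=48 => row sum = 30
Row 4: 7*-9=-63, 1*8=8, 1*3=3, -4*2=-8 => row sum = -60
Total = -67 + -46 + 30 + -60 = -143

-143


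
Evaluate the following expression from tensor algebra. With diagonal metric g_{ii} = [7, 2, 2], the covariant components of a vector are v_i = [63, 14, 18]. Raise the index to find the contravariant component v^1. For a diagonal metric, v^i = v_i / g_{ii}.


To raise an index with a diagonal metric: v^i = v_i / g_{ii}.
For index 1: v_1 = 63, g_{11} = 7
v^1 = 63 / 7 = 9

9


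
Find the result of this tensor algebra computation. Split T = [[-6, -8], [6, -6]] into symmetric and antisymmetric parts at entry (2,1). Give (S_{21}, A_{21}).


T_{21} = 6
T_{12} = -8
S_{21} = (6 + -8)/2 = -2/2 = -1
A_{21} = (6 - -8)/2 = 14/2 = 7
Check: S + A = -1 + 7 = 6 = T_{21}.

(-1, 7)


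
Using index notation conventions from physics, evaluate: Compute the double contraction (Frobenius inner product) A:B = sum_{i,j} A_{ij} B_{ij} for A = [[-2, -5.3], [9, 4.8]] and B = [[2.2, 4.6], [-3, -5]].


A:B = sum over all i,j of A_{ij} * B_{ij}.
Row 1: -2*2.2=-4.4, -5.3*4.6=-24.38 => row sum = -28.78
Row 2: 9*-3=-27, 4.8*-5=-24 => row sum = -51
Total = -28.78 + -51 = -79.78

-79.78


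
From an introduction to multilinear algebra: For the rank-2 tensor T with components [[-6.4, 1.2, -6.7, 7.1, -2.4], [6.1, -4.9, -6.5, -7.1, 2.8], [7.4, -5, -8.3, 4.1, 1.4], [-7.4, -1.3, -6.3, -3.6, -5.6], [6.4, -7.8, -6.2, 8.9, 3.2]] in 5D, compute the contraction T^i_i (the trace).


The contraction (trace) of a rank-2 tensor is the sum of its diagonal elements.
Diagonal entries: A[1,1] = -6.4, A[2,2] = -4.9, A[3,3] = -8.3, A[4,4] = -3.6, A[5,5] = 3.2
Tr(A) = -6.4 + -4.9 + -8.3 + -3.6 + 3.2 = -20

-20


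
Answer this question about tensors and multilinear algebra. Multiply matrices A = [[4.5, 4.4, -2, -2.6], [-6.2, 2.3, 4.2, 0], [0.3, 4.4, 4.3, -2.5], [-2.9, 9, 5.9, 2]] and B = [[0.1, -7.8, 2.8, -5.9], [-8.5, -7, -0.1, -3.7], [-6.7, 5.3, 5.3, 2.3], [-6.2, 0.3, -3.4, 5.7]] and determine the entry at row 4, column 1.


(AB)_{ij} = sum_k A_{ik} B_{kj}.
For i=4, j=1:
A_{41} * B_{11} = -2.9 * 0.1 = -0.29
A_{42} * B_{21} = 9 * -8.5 = -76.5
A_{43} * B_{31} = 5.9 * -6.7 = -39.53
A_{44} * B_{41} = 2 * -6.2 = -12.4
Sum = -0.29 + -76.5 + -39.53 + -12.4 = -128.72

-128.72


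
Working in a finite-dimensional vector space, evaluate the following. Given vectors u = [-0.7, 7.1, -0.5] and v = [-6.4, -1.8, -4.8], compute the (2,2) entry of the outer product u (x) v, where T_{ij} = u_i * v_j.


The outer product entry T_{ij} = u_i * v_j.
We need i=2, j=2.
u_2 = 7.1, v_2 = -1.8
T_{2,2} = 7.1 * -1.8 = -12.78

-12.78


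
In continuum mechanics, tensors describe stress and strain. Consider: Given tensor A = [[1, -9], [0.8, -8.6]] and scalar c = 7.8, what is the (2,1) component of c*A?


Scalar multiplication: (cA)_{ij} = c * A_{ij}.
c = 7.8
A_{21} = 0.8
(cA)_{21} = 7.8 * 0.8 = 6.24

6.24


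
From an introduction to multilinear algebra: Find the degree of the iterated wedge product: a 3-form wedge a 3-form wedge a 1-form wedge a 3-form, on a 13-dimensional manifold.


The degree of a wedge product is the sum of the degrees of the individual forms.
Degrees: 3, 3, 1, 3
Total degree = 3 + 3 + 1 + 3 = 10

10


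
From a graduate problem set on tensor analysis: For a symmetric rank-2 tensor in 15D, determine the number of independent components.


A symmetric rank-2 tensor in d dimensions has d(d+1)/2 independent components.
d = 15
d(d+1)/2 = 15 * 16 / 2 = 240 / 2 = 120

120


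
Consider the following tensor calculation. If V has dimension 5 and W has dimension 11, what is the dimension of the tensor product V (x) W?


The dimension of a tensor product is the product of dimensions.
dim(V) = 5, dim(W) = 11
dim(V (x) W) = 5 * 11 = 55

55


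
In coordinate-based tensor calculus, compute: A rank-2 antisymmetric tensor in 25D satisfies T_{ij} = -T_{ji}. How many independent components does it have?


An antisymmetric rank-2 tensor satisfies A_{ij} = -A_{ji}, so diagonal entries are zero.
The independent components are the upper-triangular entries: C(n, 2) = n(n-1)/2.
n = 25
C(25, 2) = 25 * 24 / 2 = 600 / 2 = 300

300


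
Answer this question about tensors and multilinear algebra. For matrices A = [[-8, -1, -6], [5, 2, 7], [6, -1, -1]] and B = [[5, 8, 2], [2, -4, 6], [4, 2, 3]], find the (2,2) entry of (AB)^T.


(AB)^T_{ij} = (AB)_{ji} = sum_k A_{jk} B_{ki}.
For i=2, j=2 we need (AB)_{22}:
A_{21} * B_{12} = 5 * 8 = 40
A_{22} * B_{22} = 2 * -4 = -8
A_{23} * B_{32} = 7 * 2 = 14
Sum = 40 + -8 + 14 = 46

46


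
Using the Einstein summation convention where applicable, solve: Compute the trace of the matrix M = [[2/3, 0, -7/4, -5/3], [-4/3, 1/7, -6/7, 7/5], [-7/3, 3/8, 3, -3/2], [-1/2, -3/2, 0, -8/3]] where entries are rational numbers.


The trace is the sum of diagonal entries.
Diagonal: M[1,1] = 2/3, M[2,2] = 1/7, M[3,3] = 3, M[4,4] = -8/3
Tr(M) = 2/3 + 1/7 + 3 + -8/3
Computing step by step:
After adding M[1,1]: 2/3
After adding M[2,2]: 17/21
After adding M[3,3]: 80/21
After adding M[4,4]: 8/7
Tr(M) = 8/7

8/7


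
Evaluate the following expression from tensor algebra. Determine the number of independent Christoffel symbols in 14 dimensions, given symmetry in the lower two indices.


Christoffel symbols Gamma^k_{ij} are symmetric in i,j, so there are d * d(d+1)/2 independent symbols.
d = 14
d(d+1)/2 = 14 * 15 / 2 = 105
Total = 14 * 105 = 1470

1470


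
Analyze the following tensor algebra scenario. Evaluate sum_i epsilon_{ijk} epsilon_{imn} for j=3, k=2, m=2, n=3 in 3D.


Using the identity: epsilon_{ijk} epsilon_{imn} = delta_{jm} delta_{kn} - delta_{jn} delta_{km}.
delta_{32} = 0
delta_{23} = 0
delta_{33} = 1
delta_{22} = 1
Result = 0 * 0 - 1 * 1 = 0 - 1 = -1

-1


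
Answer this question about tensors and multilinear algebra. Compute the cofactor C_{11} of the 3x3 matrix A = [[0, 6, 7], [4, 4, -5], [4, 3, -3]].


To find cofactor C_{11}, delete row 1 and column 1.
The resulting 2x2 submatrix is: [[4, -5], [3, -3]]
Minor M_{11} = 4*-3 - -5*3
  = -12 - -15 = 3
Sign = (-1)^(1+1) = (-1)^2 = 1
Cofactor C_{11} = 1 * 3 = 3

3


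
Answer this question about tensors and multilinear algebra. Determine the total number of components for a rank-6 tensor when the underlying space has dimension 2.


The number of components of a rank-r tensor in d dimensions is d^r.
Here d = 2 and r = 6.
2^6 = 64

64


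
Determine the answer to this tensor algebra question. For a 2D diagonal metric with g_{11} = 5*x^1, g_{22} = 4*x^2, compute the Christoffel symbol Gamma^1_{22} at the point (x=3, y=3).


For a diagonal metric, Gamma^k_{ij} = (1/2) g^{kk} (dg_{ik}/dx_j + dg_{jk}/dx_i - dg_{ij}/dx_k).
The metric is diagonal, so g_{ab} = 0 for a != b.
At the given point: g_{11} = 15, g_{22} = 36
g^{11} = 1/15
dg_{21}/dx_2 = 0 (off-diagonal)
dg_{21}/dx_2 = 0 (off-diagonal)
dg_{22}/dx_1 = dg_{22}/dx_1 = 24
Numerator = 0 + 0 - 24 = -24
Gamma^1_{22} = -24 / (2 * 15) = -4/5

-4/5


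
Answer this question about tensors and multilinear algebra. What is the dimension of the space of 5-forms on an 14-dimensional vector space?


The dimension of the space of p-forms on an n-dimensional space is C(n, p).
n = 14, p = 5
C(14, 5) = 14! / (5! * 9!) = 2002

2002


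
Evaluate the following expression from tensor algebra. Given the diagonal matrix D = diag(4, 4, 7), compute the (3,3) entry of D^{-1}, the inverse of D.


For a diagonal matrix, the inverse has entries (D^{-1})_{ii} = 1/d_{ii}.
The diagonal entries are: d_{11} = 4, d_{22} = 4, d_{33} = 7
We need (D^{-1})_{33} = 1/d_{33} = 1/7 = 1/7

1/7


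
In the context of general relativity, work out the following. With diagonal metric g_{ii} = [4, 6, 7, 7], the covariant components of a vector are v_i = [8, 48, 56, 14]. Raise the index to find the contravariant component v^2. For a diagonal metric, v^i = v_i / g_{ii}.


To raise an index with a diagonal metric: v^i = v_i / g_{ii}.
For index 2: v_2 = 48, g_{22} = 6
v^2 = 48 / 6 = 8

8


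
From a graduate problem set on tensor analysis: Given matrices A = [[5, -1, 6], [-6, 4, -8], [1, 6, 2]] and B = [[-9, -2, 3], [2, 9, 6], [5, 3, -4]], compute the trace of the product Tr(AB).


Tr(AB) = sum_i (AB)_{ii} where (AB)_{ii} = sum_k A_{ik} B_{ki}.
(AB)_{11} = 5*-9 + -1*2 + 6*5 = -17
(AB)_{22} = -6*-2 + 4*9 + -8*3 = 24
(AB)_{33} = 1*3 + 6*6 + 2*-4 = 31
Tr(AB) = -17 + 24 + 31 = 38

38


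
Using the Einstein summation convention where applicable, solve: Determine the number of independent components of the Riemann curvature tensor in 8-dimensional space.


The Riemann tensor in d dimensions has d^2(d^2 - 1)/12 independent components.
d = 8, so d^2 = 64
d^2 - 1 = 63
d^2(d^2 - 1) = 64 * 63 = 4032
Divide by 12: 4032 / 12 = 336

336


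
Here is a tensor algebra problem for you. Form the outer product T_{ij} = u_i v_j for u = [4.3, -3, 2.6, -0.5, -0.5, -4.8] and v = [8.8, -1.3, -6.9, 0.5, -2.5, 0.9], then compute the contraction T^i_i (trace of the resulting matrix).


The outer product gives T_{ij} = u_i v_j.
The trace (contraction) is Tr(T) = sum_i T_{ii} = sum_i u_i v_i.
Diagonal entries:
T_{11} = u_1 * v_1 = 4.3 * 8.8 = 37.84
T_{22} = u_2 * v_2 = -3 * -1.3 = 3.9
T_{33} = u_3 * v_3 = 2.6 * -6.9 = -17.94
T_{44} = u_4 * v_4 = -0.5 * 0.5 = -0.25
T_{55} = u_5 * v_5 = -0.5 * -2.5 = 1.25
T_{66} = u_6 * v_6 = -4.8 * 0.9 = -4.32
Tr(T) = 37.84 + 3.9 + -17.94 + -0.25 + 1.25 + -4.32 = 20.48

20.48


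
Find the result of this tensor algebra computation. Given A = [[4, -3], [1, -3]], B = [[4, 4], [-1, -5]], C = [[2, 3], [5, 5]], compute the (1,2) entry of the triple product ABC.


(ABC)_{12} = sum_m (AB)_{1m} C_{m2}. First compute row 1 of AB.
(AB)_{11} = 4*4 + -3*-1 = 19
(AB)_{12} = 4*4 + -3*-5 = 31
Now contract with column 2 of C:
(AB)_{11} * C_{12} = 19 * 3 = 57
(AB)_{12} * C_{22} = 31 * 5 = 155
(ABC)_{12} = 57 + 155 = 212

212


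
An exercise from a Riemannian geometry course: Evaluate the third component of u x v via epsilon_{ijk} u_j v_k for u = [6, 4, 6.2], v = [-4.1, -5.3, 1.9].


(u x v)_3 = sum_{j,k} epsilon_{3jk} u_j v_k. Only permutations of (1,2,3) contribute; the two non-zero terms are:
eps_{312} u_1 v_2 = 1 * 6 * -5.3 = -31.8
eps_{321} u_2 v_1 = -1 * 4 * -4.1 = 16.4
(u x v)_3 = -15.4

-15.4


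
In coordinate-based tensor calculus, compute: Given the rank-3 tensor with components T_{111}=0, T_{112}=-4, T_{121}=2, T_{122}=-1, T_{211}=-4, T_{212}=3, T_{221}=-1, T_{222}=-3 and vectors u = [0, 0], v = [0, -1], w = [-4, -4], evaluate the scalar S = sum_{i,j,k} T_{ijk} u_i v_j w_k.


S = sum over i,j,k of T_{ijk} u_i v_j w_k. Expanding all 8 terms:
T_{111}*u_1*v_1*w_1 = 0*0*0*-4 = 0  (running total: 0)
T_{112}*u_1*v_1*w_2 = -4*0*0*-4 = 0  (running total: 0)
T_{121}*u_1*v_2*w_1 = 2*0*-1*-4 = 0  (running total: 0)
T_{122}*u_1*v_2*w_2 = -1*0*-1*-4 = 0  (running total: 0)
T_{211}*u_2*v_1*w_1 = -4*0*0*-4 = 0  (running total: 0)
T_{212}*u_2*v_1*w_2 = 3*0*0*-4 = 0  (running total: 0)
T_{221}*u_2*v_2*w_1 = -1*0*-1*-4 = 0  (running total: 0)
T_{222}*u_2*v_2*w_2 = -3*0*-1*-4 = 0  (running total: 0)
S = 0

0


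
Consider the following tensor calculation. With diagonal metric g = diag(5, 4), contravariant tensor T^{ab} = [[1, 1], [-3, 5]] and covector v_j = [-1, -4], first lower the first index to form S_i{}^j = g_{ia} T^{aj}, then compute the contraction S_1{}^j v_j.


Step 1: lower the first index. For a diagonal metric, g_{ia} T^{aj} = g_{ii} T^{ij} (no sum on i).
g_{11} = 5
S_1{}^1 = 5 * T^{11} = 5 * 1 = 5
S_1{}^2 = 5 * T^{12} = 5 * 1 = 5
Step 2: contract S_1{}^j with v_j.
S_1{}^1 * v_1 = 5 * -1 = -5
S_1{}^2 * v_2 = 5 * -4 = -20
Result = -5 + -20 = -25

-25


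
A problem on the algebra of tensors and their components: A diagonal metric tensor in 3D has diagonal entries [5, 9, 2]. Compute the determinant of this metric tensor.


For a diagonal metric, the determinant is the product of diagonal entries.
Diagonal entries: 5, 9, 2
det(g) = 5 * 9 * 2 = 90

90


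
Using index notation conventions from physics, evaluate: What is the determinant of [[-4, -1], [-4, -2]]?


For a 2x2 matrix [[a, b], [c, d]], det = a*d - b*c.
a = -4, b = -1, c = -4, d = -2
a*d = -4 * -2 = 8
b*c = -1 * -4 = 4
det = 8 - 4 = 4

4


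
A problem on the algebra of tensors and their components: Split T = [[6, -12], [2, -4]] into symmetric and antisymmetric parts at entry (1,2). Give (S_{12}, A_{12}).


T_{12} = -12
T_{21} = 2
S_{12} = (-12 + 2)/2 = -10/2 = -5
A_{12} = (-12 - 2)/2 = -14/2 = -7
Check: S + A = -5 + -7 = -12 = T_{12}.

(-5, -7)


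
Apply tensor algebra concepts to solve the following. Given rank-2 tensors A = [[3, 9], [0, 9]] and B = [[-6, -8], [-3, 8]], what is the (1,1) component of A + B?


Tensor addition is component-wise: (A + B)_{ij} = A_{ij} + B_{ij}.
A_{11} = 3
B_{11} = -6
(A + B)_{11} = 3 + -6 = -3

-3


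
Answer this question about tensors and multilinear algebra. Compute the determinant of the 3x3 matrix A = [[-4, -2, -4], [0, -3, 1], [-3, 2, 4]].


Expanding along the first row, det(A) = a11*M_11 - a12*M_12 + a13*M_13, where M_1j is the (1,j) minor.
Minor M_11 = -3*4 - 1*2 = -14
Minor M_12 = 0*4 - 1*-3 = 3
Minor M_13 = 0*2 - -3*-3 = -9
det = -4*(-14) - -2*(3) + -4*(-9)
    = 56 - -6 + 36
    = 98

98


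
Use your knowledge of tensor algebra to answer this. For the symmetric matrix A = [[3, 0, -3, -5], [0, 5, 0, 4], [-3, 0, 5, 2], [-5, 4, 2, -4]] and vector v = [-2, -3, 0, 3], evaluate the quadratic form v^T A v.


First compute Av:
(Av)_1 = 3*-2 + 0*-3 + -3*0 + -5*3 = -21
(Av)_2 = 0*-2 + 5*-3 + 0*0 + 4*3 = -3
(Av)_3 = -3*-2 + 0*-3 + 5*0 + 2*3 = 12
(Av)_4 = -5*-2 + 4*-3 + 2*0 + -4*3 = -14
Av = [-21, -3, 12, -14]
Then v^T (Av) = -2*-21 + -3*-3 + 0*12 + 3*-14
= 42 + 9 + 0 + -42 = 9

9


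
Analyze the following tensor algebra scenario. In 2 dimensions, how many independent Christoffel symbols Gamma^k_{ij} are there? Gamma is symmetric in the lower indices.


Christoffel symbols Gamma^k_{ij} are symmetric in i,j, so there are d * d(d+1)/2 independent symbols.
d = 2
d(d+1)/2 = 2 * 3 / 2 = 3
Total = 2 * 3 = 6

6


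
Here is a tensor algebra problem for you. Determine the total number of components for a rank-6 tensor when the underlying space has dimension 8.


The number of components of a rank-r tensor in d dimensions is d^r.
Here d = 8 and r = 6.
8^6 = 262144

262144


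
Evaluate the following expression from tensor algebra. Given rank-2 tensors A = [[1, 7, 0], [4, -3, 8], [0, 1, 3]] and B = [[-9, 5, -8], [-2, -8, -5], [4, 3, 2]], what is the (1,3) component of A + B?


Tensor addition is component-wise: (A + B)_{ij} = A_{ij} + B_{ij}.
A_{13} = 0
B_{13} = -8
(A + B)_{13} = 0 + -8 = -8

-8


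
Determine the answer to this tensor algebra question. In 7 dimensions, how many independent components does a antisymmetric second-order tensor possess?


A antisymmetric rank-2 tensor in d dimensions has d(d-1)/2 independent components.
d = 7
d(d-1)/2 = 7 * 6 / 2 = 42 / 2 = 21

21


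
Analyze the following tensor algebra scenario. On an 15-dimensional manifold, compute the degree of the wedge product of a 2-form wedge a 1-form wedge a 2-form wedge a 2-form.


The degree of a wedge product is the sum of the degrees of the individual forms.
Degrees: 2, 1, 2, 2
Total degree = 2 + 1 + 2 + 2 = 7

7


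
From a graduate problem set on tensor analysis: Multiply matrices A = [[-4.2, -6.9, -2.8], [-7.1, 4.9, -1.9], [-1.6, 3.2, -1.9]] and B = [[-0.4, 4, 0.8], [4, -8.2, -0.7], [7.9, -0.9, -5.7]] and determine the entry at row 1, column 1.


(AB)_{ij} = sum_k A_{ik} B_{kj}.
For i=1, j=1:
A_{11} * B_{11} = -4.2 * -0.4 = 1.68
A_{12} * B_{21} = -6.9 * 4 = -27.6
A_{13} * B_{31} = -2.8 * 7.9 = -22.12
Sum = 1.68 + -27.6 + -22.12 = -48.04

-48.04


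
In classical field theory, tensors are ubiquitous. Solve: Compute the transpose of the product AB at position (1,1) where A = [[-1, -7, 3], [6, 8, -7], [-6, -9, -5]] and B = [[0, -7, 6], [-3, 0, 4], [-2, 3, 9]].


(AB)^T_{ij} = (AB)_{ji} = sum_k A_{jk} B_{ki}.
For i=1, j=1 we need (AB)_{11}:
A_{11} * B_{11} = -1 * 0 = 0
A_{12} * B_{21} = -7 * -3 = 21
A_{13} * B_{31} = 3 * -2 = -6
Sum = 0 + 21 + -6 = 15

15


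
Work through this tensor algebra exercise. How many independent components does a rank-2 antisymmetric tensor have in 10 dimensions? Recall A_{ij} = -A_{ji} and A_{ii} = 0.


An antisymmetric rank-2 tensor satisfies A_{ij} = -A_{ji}, so diagonal entries are zero.
The independent components are the upper-triangular entries: C(n, 2) = n(n-1)/2.
n = 10
C(10, 2) = 10 * 9 / 2 = 90 / 2 = 45

45


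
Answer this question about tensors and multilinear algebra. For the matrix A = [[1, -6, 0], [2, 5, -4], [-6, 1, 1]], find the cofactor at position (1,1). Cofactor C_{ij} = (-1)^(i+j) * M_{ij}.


To find cofactor C_{11}, delete row 1 and column 1.
The resulting 2x2 submatrix is: [[5, -4], [1, 1]]
Minor M_{11} = 5*1 - -4*1
  = 5 - -4 = 9
Sign = (-1)^(1+1) = (-1)^2 = 1
Cofactor C_{11} = 1 * 9 = 9

9


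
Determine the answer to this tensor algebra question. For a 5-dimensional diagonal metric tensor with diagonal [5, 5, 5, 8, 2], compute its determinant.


For a diagonal metric, the determinant is the product of diagonal entries.
Diagonal entries: 5, 5, 5, 8, 2
det(g) = 5 * 5 * 5 * 8 * 2 = 2000

2000


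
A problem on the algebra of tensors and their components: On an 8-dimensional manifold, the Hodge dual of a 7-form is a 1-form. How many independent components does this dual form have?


The Hodge dual of a p-form on an n-dimensional manifold is an (n-p)-form.
n = 8, p = 7, so dual degree = 8 - 7 = 1
The number of components is C(n, n-p) = C(8, 1) = 8

8


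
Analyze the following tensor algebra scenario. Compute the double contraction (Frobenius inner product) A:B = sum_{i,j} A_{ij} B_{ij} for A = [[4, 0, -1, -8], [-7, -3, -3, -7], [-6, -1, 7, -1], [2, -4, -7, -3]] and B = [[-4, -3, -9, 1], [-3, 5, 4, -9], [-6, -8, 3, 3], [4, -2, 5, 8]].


A:B = sum over all i,j of A_{ij} * B_{ij}.
Row 1: 4*-4=-16, 0*-3=0, -1*-9=9, -8*1=-8 => row sum = -15
Row 2: -7*-3=21, -3*5=-15, -3*4=-12, -7*-9=63 => row sum = 57
Row 3: -6*-6=36, -1*-8=8, 7*3=21, -1*3=-3 => row sum = 62
Row 4: 2*4=8, -4*-2=8, -7*5=-35, -3*8=-24 => row sum = -43
Total = -15 + 57 + 62 + -43 = 61

61


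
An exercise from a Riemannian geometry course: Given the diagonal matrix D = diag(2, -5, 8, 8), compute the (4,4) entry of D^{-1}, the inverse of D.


For a diagonal matrix, the inverse has entries (D^{-1})_{ii} = 1/d_{ii}.
The diagonal entries are: d_{11} = 2, d_{22} = -5, d_{33} = 8, d_{44} = 8
We need (D^{-1})_{44} = 1/d_{44} = 1/8 = 1/8

1/8


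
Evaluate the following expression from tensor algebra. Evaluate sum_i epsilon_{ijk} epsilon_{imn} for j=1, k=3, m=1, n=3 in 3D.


Using the identity: epsilon_{ijk} epsilon_{imn} = delta_{jm} delta_{kn} - delta_{jn} delta_{km}.
delta_{11} = 1
delta_{33} = 1
delta_{13} = 0
delta_{31} = 0
Result = 1 * 1 - 0 * 0 = 1 - 0 = 1

1


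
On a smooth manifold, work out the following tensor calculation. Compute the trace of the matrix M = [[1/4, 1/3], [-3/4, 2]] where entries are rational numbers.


The trace is the sum of diagonal entries.
Diagonal: M[1,1] = 1/4, M[2,2] = 2
Tr(M) = 1/4 + 2
Computing step by step:
After adding M[1,1]: 1/4
After adding M[2,2]: 9/4
Tr(M) = 9/4

9/4


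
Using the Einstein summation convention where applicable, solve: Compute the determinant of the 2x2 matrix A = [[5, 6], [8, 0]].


For a 2x2 matrix [[a, b], [c, d]], det = a*d - b*c.
a = 5, b = 6, c = 8, d = 0
a*d = 5 * 0 = 0
b*c = 6 * 8 = 48
det = 0 - 48 = -48

-48


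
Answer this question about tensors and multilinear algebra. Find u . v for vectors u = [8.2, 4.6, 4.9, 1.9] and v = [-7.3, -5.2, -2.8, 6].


The inner product u . v = sum of u_i * v_i.
Term-by-term: 8.2 * -7.3, 4.6 * -5.2, 4.9 * -2.8, 1.9 * 6
Products: -59.86, -23.92, -13.72, 11.4
Sum = -59.86 + -23.92 + -13.72 + 11.4 = -86.1

-86.1


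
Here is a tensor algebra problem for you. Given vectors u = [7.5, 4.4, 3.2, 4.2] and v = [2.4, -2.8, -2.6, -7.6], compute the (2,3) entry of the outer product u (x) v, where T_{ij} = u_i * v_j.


The outer product entry T_{ij} = u_i * v_j.
We need i=2, j=3.
u_2 = 4.4, v_3 = -2.6
T_{2,3} = 4.4 * -2.6 = -11.44

-11.44


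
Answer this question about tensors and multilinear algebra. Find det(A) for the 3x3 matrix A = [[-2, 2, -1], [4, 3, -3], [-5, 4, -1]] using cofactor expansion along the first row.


Expanding along the first row, det(A) = a11*M_11 - a12*M_12 + a13*M_13, where M_1j is the (1,j) minor.
Minor M_11 = 3*-1 - -3*4 = 9
Minor M_12 = 4*-1 - -3*-5 = -19
Minor M_13 = 4*4 - 3*-5 = 31
det = -2*(9) - 2*(-19) + -1*(31)
    = -18 - -38 + -31
    = -11

-11


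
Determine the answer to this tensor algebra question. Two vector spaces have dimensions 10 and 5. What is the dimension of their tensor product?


The dimension of a tensor product is the product of dimensions.
dim(V) = 10, dim(W) = 5
dim(V (x) W) = 10 * 5 = 50

50


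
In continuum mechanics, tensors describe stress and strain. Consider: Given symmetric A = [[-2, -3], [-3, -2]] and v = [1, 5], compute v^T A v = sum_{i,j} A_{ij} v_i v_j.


First compute Av:
(Av)_1 = -2*1 + -3*5 = -17
(Av)_2 = -3*1 + -2*5 = -13
Av = [-17, -13]
Then v^T (Av) = 1*-17 + 5*-13
= -17 + -65 = -82

-82


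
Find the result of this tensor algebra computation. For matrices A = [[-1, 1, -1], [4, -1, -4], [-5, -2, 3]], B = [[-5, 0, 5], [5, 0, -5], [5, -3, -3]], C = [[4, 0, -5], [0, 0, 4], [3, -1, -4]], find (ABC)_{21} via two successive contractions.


(ABC)_{21} = sum_m (AB)_{2m} C_{m1}. First compute row 2 of AB.
(AB)_{21} = 4*-5 + -1*5 + -4*5 = -45
(AB)_{22} = 4*0 + -1*0 + -4*-3 = 12
(AB)_{23} = 4*5 + -1*-5 + -4*-3 = 37
Now contract with column 1 of C:
(AB)_{21} * C_{11} = -45 * 4 = -180
(AB)_{22} * C_{21} = 12 * 0 = 0
(AB)_{23} * C_{31} = 37 * 3 = 111
(ABC)_{21} = -180 + 0 + 111 = -69

-69


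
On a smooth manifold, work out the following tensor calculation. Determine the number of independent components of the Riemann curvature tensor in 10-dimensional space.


The Riemann tensor in d dimensions has d^2(d^2 - 1)/12 independent components.
d = 10, so d^2 = 100
d^2 - 1 = 99
d^2(d^2 - 1) = 100 * 99 = 9900
Divide by 12: 9900 / 12 = 825

825


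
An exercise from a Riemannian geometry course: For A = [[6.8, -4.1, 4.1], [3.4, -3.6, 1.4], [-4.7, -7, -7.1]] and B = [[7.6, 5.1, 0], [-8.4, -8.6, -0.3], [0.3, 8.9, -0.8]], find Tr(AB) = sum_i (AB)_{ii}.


Tr(AB) = sum_i (AB)_{ii} where (AB)_{ii} = sum_k A_{ik} B_{ki}.
(AB)_{11} = 6.8*7.6 + -4.1*-8.4 + 4.1*0.3 = 87.35
(AB)_{22} = 3.4*5.1 + -3.6*-8.6 + 1.4*8.9 = 60.76
(AB)_{33} = -4.7*0 + -7*-0.3 + -7.1*-0.8 = 7.78
Tr(AB) = 87.35 + 60.76 + 7.78 = 155.89

155.89


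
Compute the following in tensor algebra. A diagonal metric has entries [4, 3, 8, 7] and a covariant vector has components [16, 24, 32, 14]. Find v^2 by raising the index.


To raise an index with a diagonal metric: v^i = v_i / g_{ii}.
For index 2: v_2 = 24, g_{22} = 3
v^2 = 24 / 3 = 8

8


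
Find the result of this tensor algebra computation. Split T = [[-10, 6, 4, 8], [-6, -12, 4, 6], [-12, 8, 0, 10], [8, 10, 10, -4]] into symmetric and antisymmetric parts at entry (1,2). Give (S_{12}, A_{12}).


T_{12} = 6
T_{21} = -6
S_{12} = (6 + -6)/2 = 0/2 = 0
A_{12} = (6 - -6)/2 = 12/2 = 6
Check: S + A = 0 + 6 = 6 = T_{12}.

(0, 6)


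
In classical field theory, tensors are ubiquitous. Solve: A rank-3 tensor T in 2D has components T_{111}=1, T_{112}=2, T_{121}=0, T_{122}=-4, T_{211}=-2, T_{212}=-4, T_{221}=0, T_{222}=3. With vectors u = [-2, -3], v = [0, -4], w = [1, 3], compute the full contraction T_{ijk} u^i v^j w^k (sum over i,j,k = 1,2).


S = sum over i,j,k of T_{ijk} u_i v_j w_k. Expanding all 8 terms:
T_{111}*u_1*v_1*w_1 = 1*-2*0*1 = 0  (running total: 0)
T_{112}*u_1*v_1*w_2 = 2*-2*0*3 = 0  (running total: 0)
T_{121}*u_1*v_2*w_1 = 0*-2*-4*1 = 0  (running total: 0)
T_{122}*u_1*v_2*w_2 = -4*-2*-4*3 = -96  (running total: -96)
T_{211}*u_2*v_1*w_1 = -2*-3*0*1 = 0  (running total: -96)
T_{212}*u_2*v_1*w_2 = -4*-3*0*3 = 0  (running total: -96)
T_{221}*u_2*v_2*w_1 = 0*-3*-4*1 = 0  (running total: -96)
T_{222}*u_2*v_2*w_2 = 3*-3*-4*3 = 108  (running total: 12)
S = 12

12


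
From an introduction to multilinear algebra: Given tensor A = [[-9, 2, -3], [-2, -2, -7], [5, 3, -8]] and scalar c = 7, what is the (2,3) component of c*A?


Scalar multiplication: (cA)_{ij} = c * A_{ij}.
c = 7
A_{23} = -7
(cA)_{23} = 7 * -7 = -49

-49


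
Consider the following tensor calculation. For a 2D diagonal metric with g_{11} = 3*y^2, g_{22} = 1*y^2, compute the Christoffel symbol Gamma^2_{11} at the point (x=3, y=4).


For a diagonal metric, Gamma^k_{ij} = (1/2) g^{kk} (dg_{ik}/dx_j + dg_{jk}/dx_i - dg_{ij}/dx_k).
The metric is diagonal, so g_{ab} = 0 for a != b.
At the given point: g_{11} = 48, g_{22} = 16
g^{22} = 1/16
dg_{12}/dx_1 = 0 (off-diagonal)
dg_{12}/dx_1 = 0 (off-diagonal)
dg_{11}/dx_2 = dg_{11}/dx_2 = 24
Numerator = 0 + 0 - 24 = -24
Gamma^2_{11} = -24 / (2 * 16) = -3/4

-3/4


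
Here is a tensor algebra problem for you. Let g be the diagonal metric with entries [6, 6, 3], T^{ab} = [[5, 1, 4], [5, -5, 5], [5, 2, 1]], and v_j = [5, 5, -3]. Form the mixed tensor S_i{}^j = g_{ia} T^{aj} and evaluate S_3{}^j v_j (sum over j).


Step 1: lower the first index. For a diagonal metric, g_{ia} T^{aj} = g_{ii} T^{ij} (no sum on i).
g_{33} = 3
S_3{}^1 = 3 * T^{31} = 3 * 5 = 15
S_3{}^2 = 3 * T^{32} = 3 * 2 = 6
S_3{}^3 = 3 * T^{33} = 3 * 1 = 3
Step 2: contract S_3{}^j with v_j.
S_3{}^1 * v_1 = 15 * 5 = 75
S_3{}^2 * v_2 = 6 * 5 = 30
S_3{}^3 * v_3 = 3 * -3 = -9
Result = 75 + 30 + -9 = 96

96


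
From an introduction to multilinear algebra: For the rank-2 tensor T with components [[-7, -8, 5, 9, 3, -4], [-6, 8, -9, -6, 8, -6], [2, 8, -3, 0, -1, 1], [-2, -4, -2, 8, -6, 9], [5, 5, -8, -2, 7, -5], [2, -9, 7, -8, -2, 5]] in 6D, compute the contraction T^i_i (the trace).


The contraction (trace) of a rank-2 tensor is the sum of its diagonal elements.
Diagonal entries: A[1,1] = -7, A[2,2] = 8, A[3,3] = -3, A[4,4] = 8, A[5,5] = 7, A[6,6] = 5
Tr(A) = -7 + 8 + -3 + 8 + 7 + 5 = 18

18


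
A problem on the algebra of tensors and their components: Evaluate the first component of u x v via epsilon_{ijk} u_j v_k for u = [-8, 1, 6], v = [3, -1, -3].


(u x v)_1 = sum_{j,k} epsilon_{1jk} u_j v_k. Only permutations of (1,2,3) contribute; the two non-zero terms are:
eps_{123} u_2 v_3 = 1 * 1 * -3 = -3
eps_{132} u_3 v_2 = -1 * 6 * -1 = 6
(u x v)_1 = 3

3


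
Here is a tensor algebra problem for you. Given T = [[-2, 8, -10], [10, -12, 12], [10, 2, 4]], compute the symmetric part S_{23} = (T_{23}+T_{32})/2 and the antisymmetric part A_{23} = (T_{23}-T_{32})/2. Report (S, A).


T_{23} = 12
T_{32} = 2
S_{23} = (12 + 2)/2 = 14/2 = 7
A_{23} = (12 - 2)/2 = 10/2 = 5
Check: S + A = 7 + 5 = 12 = T_{23}.

(7, 5)


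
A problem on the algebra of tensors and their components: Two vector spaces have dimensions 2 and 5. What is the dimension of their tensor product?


The dimension of a tensor product is the product of dimensions.
dim(V) = 2, dim(W) = 5
dim(V (x) W) = 2 * 5 = 10

10


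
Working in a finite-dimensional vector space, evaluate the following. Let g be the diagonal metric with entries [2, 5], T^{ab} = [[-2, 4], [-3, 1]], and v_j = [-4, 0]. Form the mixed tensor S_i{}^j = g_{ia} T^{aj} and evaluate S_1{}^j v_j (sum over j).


Step 1: lower the first index. For a diagonal metric, g_{ia} T^{aj} = g_{ii} T^{ij} (no sum on i).
g_{11} = 2
S_1{}^1 = 2 * T^{11} = 2 * -2 = -4
S_1{}^2 = 2 * T^{12} = 2 * 4 = 8
Step 2: contract S_1{}^j with v_j.
S_1{}^1 * v_1 = -4 * -4 = 16
S_1{}^2 * v_2 = 8 * 0 = 0
Result = 16 + 0 = 16

16


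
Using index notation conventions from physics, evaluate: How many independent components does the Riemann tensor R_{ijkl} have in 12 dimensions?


The Riemann tensor in d dimensions has d^2(d^2 - 1)/12 independent components.
d = 12, so d^2 = 144
d^2 - 1 = 143
d^2(d^2 - 1) = 144 * 143 = 20592
Divide by 12: 20592 / 12 = 1716

1716


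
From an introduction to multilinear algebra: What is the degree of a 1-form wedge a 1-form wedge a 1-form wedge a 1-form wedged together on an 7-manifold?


The degree of a wedge product is the sum of the degrees of the individual forms.
Degrees: 1, 1, 1, 1
Total degree = 1 + 1 + 1 + 1 = 4

4


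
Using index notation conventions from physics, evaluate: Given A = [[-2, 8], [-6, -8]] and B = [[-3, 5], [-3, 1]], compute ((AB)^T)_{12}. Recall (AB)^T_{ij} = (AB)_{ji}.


(AB)^T_{ij} = (AB)_{ji} = sum_k A_{jk} B_{ki}.
For i=1, j=2 we need (AB)_{21}:
A_{21} * B_{11} = -6 * -3 = 18
A_{22} * B_{21} = -8 * -3 = 24
Sum = 18 + 24 = 42

42


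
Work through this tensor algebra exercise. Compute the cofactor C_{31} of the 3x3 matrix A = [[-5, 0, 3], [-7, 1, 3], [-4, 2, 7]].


To find cofactor C_{31}, delete row 3 and column 1.
The resulting 2x2 submatrix is: [[0, 3], [1, 3]]
Minor M_{31} = 0*3 - 3*1
  = 0 - 3 = -3
Sign = (-1)^(3+1) = (-1)^4 = 1
Cofactor C_{31} = 1 * -3 = -3

-3


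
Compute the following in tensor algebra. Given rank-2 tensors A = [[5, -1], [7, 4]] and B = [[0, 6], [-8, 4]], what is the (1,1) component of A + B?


Tensor addition is component-wise: (A + B)_{ij} = A_{ij} + B_{ij}.
A_{11} = 5
B_{11} = 0
(A + B)_{11} = 5 + 0 = 5

5


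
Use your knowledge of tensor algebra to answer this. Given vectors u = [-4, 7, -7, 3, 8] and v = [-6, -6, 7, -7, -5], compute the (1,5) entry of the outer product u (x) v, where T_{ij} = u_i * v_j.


The outer product entry T_{ij} = u_i * v_j.
We need i=1, j=5.
u_1 = -4, v_5 = -5
T_{1,5} = -4 * -5 = 20

20


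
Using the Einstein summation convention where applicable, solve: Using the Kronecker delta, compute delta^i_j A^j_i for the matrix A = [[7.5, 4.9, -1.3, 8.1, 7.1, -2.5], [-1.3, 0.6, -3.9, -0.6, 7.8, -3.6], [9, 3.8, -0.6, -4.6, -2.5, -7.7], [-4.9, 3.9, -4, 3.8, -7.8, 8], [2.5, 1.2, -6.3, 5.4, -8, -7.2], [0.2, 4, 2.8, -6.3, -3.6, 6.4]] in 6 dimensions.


The contraction (trace) of a rank-2 tensor is the sum of its diagonal elements.
Diagonal entries: A[1,1] = 7.5, A[2,2] = 0.6, A[3,3] = -0.6, A[4,4] = 3.8, A[5,5] = -8, A[6,6] = 6.4
Tr(A) = 7.5 + 0.6 + -0.6 + 3.8 + -8 + 6.4 = 9.7

9.7


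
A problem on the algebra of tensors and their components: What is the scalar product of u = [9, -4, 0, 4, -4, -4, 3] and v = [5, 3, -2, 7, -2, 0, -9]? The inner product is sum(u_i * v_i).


The inner product u . v = sum of u_i * v_i.
Term-by-term: 9 * 5, -4 * 3, 0 * -2, 4 * 7, -4 * -2, -4 * 0, 3 * -9
Products: 45, -12, 0, 28, 8, 0, -27
Sum = 45 + -12 + 0 + 28 + 8 + 0 + -27 = 42

42


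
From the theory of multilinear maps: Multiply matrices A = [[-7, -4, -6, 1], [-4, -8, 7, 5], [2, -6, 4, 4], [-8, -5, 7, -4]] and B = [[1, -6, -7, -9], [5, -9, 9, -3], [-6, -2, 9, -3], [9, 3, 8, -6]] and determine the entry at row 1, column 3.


(AB)_{ij} = sum_k A_{ik} B_{kj}.
For i=1, j=3:
A_{11} * B_{13} = -7 * -7 = 49
A_{12} * B_{23} = -4 * 9 = -36
A_{13} * B_{33} = -6 * 9 = -54
A_{14} * B_{43} = 1 * 8 = 8
Sum = 49 + -36 + -54 + 8 = -33

-33


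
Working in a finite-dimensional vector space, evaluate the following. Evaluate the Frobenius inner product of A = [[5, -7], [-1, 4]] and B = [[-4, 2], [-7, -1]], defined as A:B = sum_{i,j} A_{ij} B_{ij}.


A:B = sum over all i,j of A_{ij} * B_{ij}.
Row 1: 5*-4=-20, -7*2=-14 => row sum = -34
Row 2: -1*-7=7, 4*-1=-4 => row sum = 3
Total = -34 + 3 = -31

-31


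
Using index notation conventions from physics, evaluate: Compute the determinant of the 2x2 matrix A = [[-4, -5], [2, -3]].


For a 2x2 matrix [[a, b], [c, d]], det = a*d - b*c.
a = -4, b = -5, c = 2, d = -3
a*d = -4 * -3 = 12
b*c = -5 * 2 = -10
det = 12 - -10 = 22

22


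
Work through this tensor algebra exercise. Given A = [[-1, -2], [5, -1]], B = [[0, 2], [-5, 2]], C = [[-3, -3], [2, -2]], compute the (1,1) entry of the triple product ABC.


(ABC)_{11} = sum_m (AB)_{1m} C_{m1}. First compute row 1 of AB.
(AB)_{11} = -1*0 + -2*-5 = 10
(AB)_{12} = -1*2 + -2*2 = -6
Now contract with column 1 of C:
(AB)_{11} * C_{11} = 10 * -3 = -30
(AB)_{12} * C_{21} = -6 * 2 = -12
(ABC)_{11} = -30 + -12 = -42

-42


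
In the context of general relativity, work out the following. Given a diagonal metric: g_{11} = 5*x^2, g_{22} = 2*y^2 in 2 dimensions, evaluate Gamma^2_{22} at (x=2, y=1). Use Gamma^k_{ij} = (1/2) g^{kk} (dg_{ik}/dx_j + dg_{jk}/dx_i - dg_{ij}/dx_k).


For a diagonal metric, Gamma^k_{ij} = (1/2) g^{kk} (dg_{ik}/dx_j + dg_{jk}/dx_i - dg_{ij}/dx_k).
The metric is diagonal, so g_{ab} = 0 for a != b.
At the given point: g_{11} = 20, g_{22} = 2
g^{22} = 1/2
dg_{22}/dx_2 = dg_{22}/dx_2 = 4
dg_{22}/dx_2 = dg_{22}/dx_2 = 4
dg_{22}/dx_2 = dg_{22}/dx_2 = 4
Numerator = 4 + 4 - 4 = 4
Gamma^2_{22} = 4 / (2 * 2) = 1

1


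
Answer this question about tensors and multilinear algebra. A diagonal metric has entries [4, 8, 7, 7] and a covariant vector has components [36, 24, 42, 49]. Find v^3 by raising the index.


To raise an index with a diagonal metric: v^i = v_i / g_{ii}.
For index 3: v_3 = 42, g_{33} = 7
v^3 = 42 / 7 = 6

6


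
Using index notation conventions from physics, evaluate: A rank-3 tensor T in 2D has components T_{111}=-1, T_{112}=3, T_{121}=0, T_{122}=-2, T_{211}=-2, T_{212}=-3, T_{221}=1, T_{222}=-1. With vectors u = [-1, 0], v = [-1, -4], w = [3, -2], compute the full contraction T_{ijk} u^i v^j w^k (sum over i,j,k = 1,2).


S = sum over i,j,k of T_{ijk} u_i v_j w_k. Expanding all 8 terms:
T_{111}*u_1*v_1*w_1 = -1*-1*-1*3 = -3  (running total: -3)
T_{112}*u_1*v_1*w_2 = 3*-1*-1*-2 = -6  (running total: -9)
T_{121}*u_1*v_2*w_1 = 0*-1*-4*3 = 0  (running total: -9)
T_{122}*u_1*v_2*w_2 = -2*-1*-4*-2 = 16  (running total: 7)
T_{211}*u_2*v_1*w_1 = -2*0*-1*3 = 0  (running total: 7)
T_{212}*u_2*v_1*w_2 = -3*0*-1*-2 = 0  (running total: 7)
T_{221}*u_2*v_2*w_1 = 1*0*-4*3 = 0  (running total: 7)
T_{222}*u_2*v_2*w_2 = -1*0*-4*-2 = 0  (running total: 7)
S = 7

7


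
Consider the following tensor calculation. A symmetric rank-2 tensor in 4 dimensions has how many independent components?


A symmetric rank-2 tensor in d dimensions has d(d+1)/2 independent components.
d = 4
d(d+1)/2 = 4 * 5 / 2 = 20 / 2 = 10

10


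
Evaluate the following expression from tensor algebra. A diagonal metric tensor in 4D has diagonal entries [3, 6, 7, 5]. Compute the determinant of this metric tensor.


For a diagonal metric, the determinant is the product of diagonal entries.
Diagonal entries: 3, 6, 7, 5
det(g) = 3 * 6 * 7 * 5 = 630

630


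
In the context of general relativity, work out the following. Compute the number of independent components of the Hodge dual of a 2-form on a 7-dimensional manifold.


The Hodge dual of a p-form on an n-dimensional manifold is an (n-p)-form.
n = 7, p = 2, so dual degree = 7 - 2 = 5
The number of components is C(n, n-p) = C(7, 5) = 21

21


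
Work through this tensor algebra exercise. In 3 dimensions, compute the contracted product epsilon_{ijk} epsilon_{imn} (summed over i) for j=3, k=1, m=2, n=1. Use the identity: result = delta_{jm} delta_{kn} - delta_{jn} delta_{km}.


Using the identity: epsilon_{ijk} epsilon_{imn} = delta_{jm} delta_{kn} - delta_{jn} delta_{km}.
delta_{32} = 0
delta_{11} = 1
delta_{31} = 0
delta_{12} = 0
Result = 0 * 1 - 0 * 0 = 0 - 0 = 0

0
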